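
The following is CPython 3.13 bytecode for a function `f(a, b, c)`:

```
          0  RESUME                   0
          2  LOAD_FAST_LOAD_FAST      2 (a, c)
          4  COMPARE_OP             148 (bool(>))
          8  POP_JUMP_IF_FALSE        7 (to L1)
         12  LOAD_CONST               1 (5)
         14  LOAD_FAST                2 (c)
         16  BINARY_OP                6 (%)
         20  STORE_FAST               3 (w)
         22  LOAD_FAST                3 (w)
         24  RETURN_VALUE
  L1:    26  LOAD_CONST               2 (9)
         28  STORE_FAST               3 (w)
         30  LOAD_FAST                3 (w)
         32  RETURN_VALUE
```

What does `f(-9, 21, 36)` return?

LOAD_FAST_LOAD_FAST a,c → push -9,36. Stack: [-9, 36]
COMPARE_OP bool(>) → -9 vs 36 = False. Stack: [False]
POP_JUMP_IF_FALSE → pop False; jump. Stack: []
LOAD_CONST → push 9. Stack: [9]
STORE_FAST w → w=9. Stack: []
LOAD_FAST w → push 9. Stack: [9]
RETURN_VALUE → return 9.

9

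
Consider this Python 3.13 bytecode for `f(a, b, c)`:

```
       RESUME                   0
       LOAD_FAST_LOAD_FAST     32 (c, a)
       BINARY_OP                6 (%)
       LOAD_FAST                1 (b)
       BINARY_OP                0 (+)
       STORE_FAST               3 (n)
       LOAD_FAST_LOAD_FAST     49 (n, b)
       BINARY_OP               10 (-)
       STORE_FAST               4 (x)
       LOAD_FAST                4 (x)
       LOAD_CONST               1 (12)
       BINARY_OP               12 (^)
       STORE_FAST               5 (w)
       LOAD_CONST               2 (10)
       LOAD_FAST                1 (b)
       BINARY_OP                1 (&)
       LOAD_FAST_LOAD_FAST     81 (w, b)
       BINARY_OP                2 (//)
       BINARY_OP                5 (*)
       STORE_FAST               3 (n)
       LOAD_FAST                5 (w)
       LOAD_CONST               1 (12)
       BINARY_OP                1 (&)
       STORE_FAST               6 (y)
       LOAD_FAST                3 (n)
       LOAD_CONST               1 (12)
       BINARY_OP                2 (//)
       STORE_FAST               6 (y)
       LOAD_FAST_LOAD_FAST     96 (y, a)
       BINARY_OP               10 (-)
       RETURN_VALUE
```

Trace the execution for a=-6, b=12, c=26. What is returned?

LOAD_FAST_LOAD_FAST c,a → push 26,-6. Stack: [26, -6]
BINARY_OP % → 26 % -6 = -4. Stack: [-4]
LOAD_FAST b → push 12. Stack: [-4, 12]
BINARY_OP + → -4 + 12 = 8. Stack: [8]
STORE_FAST n → n=8. Stack: []
LOAD_FAST_LOAD_FAST n,b → push 8,12. Stack: [8, 12]
BINARY_OP - → 8 - 12 = -4. Stack: [-4]
STORE_FAST x → x=-4. Stack: []
LOAD_FAST x → push -4. Stack: [-4]
LOAD_CONST → push 12. Stack: [-4, 12]
BINARY_OP ^ → -4 ^ 12 = -16. Stack: [-16]
STORE_FAST w → w=-16. Stack: []
LOAD_CONST → push 10. Stack: [10]
LOAD_FAST b → push 12. Stack: [10, 12]
BINARY_OP & → 10 & 12 = 8. Stack: [8]
LOAD_FAST_LOAD_FAST w,b → push -16,12. Stack: [8, -16, 12]
BINARY_OP // → -16 // 12 = -2. Stack: [8, -2]
BINARY_OP * → 8 * -2 = -16. Stack: [-16]
STORE_FAST n → n=-16. Stack: []
LOAD_FAST w → push -16. Stack: [-16]
LOAD_CONST → push 12. Stack: [-16, 12]
BINARY_OP & → -16 & 12 = 0. Stack: [0]
STORE_FAST y → y=0. Stack: []
LOAD_FAST n → push -16. Stack: [-16]
LOAD_CONST → push 12. Stack: [-16, 12]
BINARY_OP // → -16 // 12 = -2. Stack: [-2]
STORE_FAST y → y=-2. Stack: []
LOAD_FAST_LOAD_FAST y,a → push -2,-6. Stack: [-2, -6]
BINARY_OP - → -2 - -6 = 4. Stack: [4]
RETURN_VALUE → return 4.

4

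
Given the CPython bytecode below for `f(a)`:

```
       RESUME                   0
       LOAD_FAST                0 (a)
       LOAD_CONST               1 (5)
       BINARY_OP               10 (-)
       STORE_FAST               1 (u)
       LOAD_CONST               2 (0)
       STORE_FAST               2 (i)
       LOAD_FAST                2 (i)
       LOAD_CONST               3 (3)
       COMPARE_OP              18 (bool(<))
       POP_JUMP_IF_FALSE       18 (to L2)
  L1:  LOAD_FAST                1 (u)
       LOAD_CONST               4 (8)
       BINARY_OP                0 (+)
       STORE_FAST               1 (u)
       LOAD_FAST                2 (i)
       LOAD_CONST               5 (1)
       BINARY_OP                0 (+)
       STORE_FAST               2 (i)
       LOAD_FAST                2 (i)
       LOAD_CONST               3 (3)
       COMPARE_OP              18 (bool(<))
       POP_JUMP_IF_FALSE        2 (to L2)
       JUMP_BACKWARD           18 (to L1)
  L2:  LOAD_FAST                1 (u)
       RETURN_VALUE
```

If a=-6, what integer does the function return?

LOAD_FAST a → push -6. Stack: [-6]
LOAD_CONST → push 5. Stack: [-6, 5]
BINARY_OP - → -6 - 5 = -11. Stack: [-11]
STORE_FAST u → u=-11. Stack: []
LOAD_CONST → push 0. Stack: [0]
STORE_FAST i → i=0. Stack: []
LOAD_FAST i → push 0. Stack: [0]
LOAD_CONST → push 3. Stack: [0, 3]
COMPARE_OP bool(<) → 0 vs 3 = True. Stack: [True]
POP_JUMP_IF_FALSE → pop True; no jump. Stack: []
LOAD_FAST u → push -11. Stack: [-11]
LOAD_CONST → push 8. Stack: [-11, 8]
BINARY_OP + → -11 + 8 = -3. Stack: [-3]
STORE_FAST u → u=-3. Stack: []
LOAD_FAST i → push 0. Stack: [0]
LOAD_CONST → push 1. Stack: [0, 1]
BINARY_OP + → 0 + 1 = 1. Stack: [1]
STORE_FAST i → i=1. Stack: []
LOAD_FAST i → push 1. Stack: [1]
LOAD_CONST → push 3. Stack: [1, 3]
COMPARE_OP bool(<) → 1 vs 3 = True. Stack: [True]
POP_JUMP_IF_FALSE → pop True; no jump. Stack: []
LOAD_FAST u → push -3. Stack: [-3]
LOAD_CONST → push 8. Stack: [-3, 8]
BINARY_OP + → -3 + 8 = 5. Stack: [5]
STORE_FAST u → u=5. Stack: []
LOAD_FAST i → push 1. Stack: [1]
LOAD_CONST → push 1. Stack: [1, 1]
BINARY_OP + → 1 + 1 = 2. Stack: [2]
STORE_FAST i → i=2. Stack: []
LOAD_FAST i → push 2. Stack: [2]
LOAD_CONST → push 3. Stack: [2, 3]
COMPARE_OP bool(<) → 2 vs 3 = True. Stack: [True]
POP_JUMP_IF_FALSE → pop True; no jump. Stack: []
LOAD_FAST u → push 5. Stack: [5]
LOAD_CONST → push 8. Stack: [5, 8]
BINARY_OP + → 5 + 8 = 13. Stack: [13]
STORE_FAST u → u=13. Stack: []
LOAD_FAST i → push 2. Stack: [2]
LOAD_CONST → push 1. Stack: [2, 1]
BINARY_OP + → 2 + 1 = 3. Stack: [3]
STORE_FAST i → i=3. Stack: []
LOAD_FAST i → push 3. Stack: [3]
LOAD_CONST → push 3. Stack: [3, 3]
COMPARE_OP bool(<) → 3 vs 3 = False. Stack: [False]
POP_JUMP_IF_FALSE → pop False; jump. Stack: []
LOAD_FAST u → push 13. Stack: [13]
RETURN_VALUE → return 13.

13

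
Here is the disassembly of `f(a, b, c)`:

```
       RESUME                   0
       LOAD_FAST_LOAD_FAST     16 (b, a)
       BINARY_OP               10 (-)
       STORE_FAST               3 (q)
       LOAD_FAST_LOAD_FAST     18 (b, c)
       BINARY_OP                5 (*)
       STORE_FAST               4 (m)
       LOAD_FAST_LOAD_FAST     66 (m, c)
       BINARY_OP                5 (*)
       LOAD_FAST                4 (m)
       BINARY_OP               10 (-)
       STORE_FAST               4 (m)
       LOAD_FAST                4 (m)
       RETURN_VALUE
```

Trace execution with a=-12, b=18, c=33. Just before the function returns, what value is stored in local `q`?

LOAD_FAST_LOAD_FAST b,a → push 18,-12. Stack: [18, -12]
BINARY_OP - → 18 - -12 = 30. Stack: [30]
STORE_FAST q → q=30. Stack: []
LOAD_FAST_LOAD_FAST b,c → push 18,33. Stack: [18, 33]
BINARY_OP * → 18 * 33 = 594. Stack: [594]
STORE_FAST m → m=594. Stack: []
LOAD_FAST_LOAD_FAST m,c → push 594,33. Stack: [594, 33]
BINARY_OP * → 594 * 33 = 19602. Stack: [19602]
LOAD_FAST m → push 594. Stack: [19602, 594]
BINARY_OP - → 19602 - 594 = 19008. Stack: [19008]
STORE_FAST m → m=19008. Stack: []
LOAD_FAST m → push 19008. Stack: [19008]
RETURN_VALUE → return 19008.

30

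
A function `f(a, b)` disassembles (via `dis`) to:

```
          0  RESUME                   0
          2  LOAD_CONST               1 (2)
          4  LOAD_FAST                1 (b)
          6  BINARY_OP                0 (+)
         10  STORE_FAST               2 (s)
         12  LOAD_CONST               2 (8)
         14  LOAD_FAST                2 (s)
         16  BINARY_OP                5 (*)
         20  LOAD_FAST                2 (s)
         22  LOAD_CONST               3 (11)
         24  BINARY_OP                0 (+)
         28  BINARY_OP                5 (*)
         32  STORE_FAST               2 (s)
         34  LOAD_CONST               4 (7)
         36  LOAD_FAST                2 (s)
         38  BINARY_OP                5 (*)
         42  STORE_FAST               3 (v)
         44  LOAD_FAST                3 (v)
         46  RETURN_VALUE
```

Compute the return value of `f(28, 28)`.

68880

LOAD_CONST → push 2. Stack: [2]
LOAD_FAST b → push 28. Stack: [2, 28]
BINARY_OP + → 2 + 28 = 30. Stack: [30]
STORE_FAST s → s=30. Stack: []
LOAD_CONST → push 8. Stack: [8]
LOAD_FAST s → push 30. Stack: [8, 30]
BINARY_OP * → 8 * 30 = 240. Stack: [240]
LOAD_FAST s → push 30. Stack: [240, 30]
LOAD_CONST → push 11. Stack: [240, 30, 11]
BINARY_OP + → 30 + 11 = 41. Stack: [240, 41]
BINARY_OP * → 240 * 41 = 9840. Stack: [9840]
STORE_FAST s → s=9840. Stack: []
LOAD_CONST → push 7. Stack: [7]
LOAD_FAST s → push 9840. Stack: [7, 9840]
BINARY_OP * → 7 * 9840 = 68880. Stack: [68880]
STORE_FAST v → v=68880. Stack: []
LOAD_FAST v → push 68880. Stack: [68880]
RETURN_VALUE → return 68880.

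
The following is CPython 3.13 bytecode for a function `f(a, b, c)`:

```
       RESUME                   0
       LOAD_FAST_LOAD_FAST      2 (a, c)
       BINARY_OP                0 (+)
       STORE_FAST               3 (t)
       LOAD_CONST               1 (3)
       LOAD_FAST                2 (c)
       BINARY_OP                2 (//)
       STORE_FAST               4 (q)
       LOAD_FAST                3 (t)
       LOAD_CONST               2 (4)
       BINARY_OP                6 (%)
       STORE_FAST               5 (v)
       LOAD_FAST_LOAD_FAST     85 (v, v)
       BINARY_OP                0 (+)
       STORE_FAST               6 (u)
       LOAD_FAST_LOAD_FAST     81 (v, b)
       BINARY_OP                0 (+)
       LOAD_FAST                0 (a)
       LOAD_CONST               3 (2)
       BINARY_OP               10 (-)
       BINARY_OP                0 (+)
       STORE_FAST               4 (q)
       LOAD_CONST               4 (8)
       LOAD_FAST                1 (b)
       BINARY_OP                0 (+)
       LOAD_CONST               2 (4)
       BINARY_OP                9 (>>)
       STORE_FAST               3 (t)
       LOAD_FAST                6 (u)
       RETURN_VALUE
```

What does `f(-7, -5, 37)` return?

LOAD_FAST_LOAD_FAST a,c → push -7,37. Stack: [-7, 37]
BINARY_OP + → -7 + 37 = 30. Stack: [30]
STORE_FAST t → t=30. Stack: []
LOAD_CONST → push 3. Stack: [3]
LOAD_FAST c → push 37. Stack: [3, 37]
BINARY_OP // → 3 // 37 = 0. Stack: [0]
STORE_FAST q → q=0. Stack: []
LOAD_FAST t → push 30. Stack: [30]
LOAD_CONST → push 4. Stack: [30, 4]
BINARY_OP % → 30 % 4 = 2. Stack: [2]
STORE_FAST v → v=2. Stack: []
LOAD_FAST_LOAD_FAST v,v → push 2,2. Stack: [2, 2]
BINARY_OP + → 2 + 2 = 4. Stack: [4]
STORE_FAST u → u=4. Stack: []
LOAD_FAST_LOAD_FAST v,b → push 2,-5. Stack: [2, -5]
BINARY_OP + → 2 + -5 = -3. Stack: [-3]
LOAD_FAST a → push -7. Stack: [-3, -7]
LOAD_CONST → push 2. Stack: [-3, -7, 2]
BINARY_OP - → -7 - 2 = -9. Stack: [-3, -9]
BINARY_OP + → -3 + -9 = -12. Stack: [-12]
STORE_FAST q → q=-12. Stack: []
LOAD_CONST → push 8. Stack: [8]
LOAD_FAST b → push -5. Stack: [8, -5]
BINARY_OP + → 8 + -5 = 3. Stack: [3]
LOAD_CONST → push 4. Stack: [3, 4]
BINARY_OP >> → 3 >> 4 = 0. Stack: [0]
STORE_FAST t → t=0. Stack: []
LOAD_FAST u → push 4. Stack: [4]
RETURN_VALUE → return 4.

4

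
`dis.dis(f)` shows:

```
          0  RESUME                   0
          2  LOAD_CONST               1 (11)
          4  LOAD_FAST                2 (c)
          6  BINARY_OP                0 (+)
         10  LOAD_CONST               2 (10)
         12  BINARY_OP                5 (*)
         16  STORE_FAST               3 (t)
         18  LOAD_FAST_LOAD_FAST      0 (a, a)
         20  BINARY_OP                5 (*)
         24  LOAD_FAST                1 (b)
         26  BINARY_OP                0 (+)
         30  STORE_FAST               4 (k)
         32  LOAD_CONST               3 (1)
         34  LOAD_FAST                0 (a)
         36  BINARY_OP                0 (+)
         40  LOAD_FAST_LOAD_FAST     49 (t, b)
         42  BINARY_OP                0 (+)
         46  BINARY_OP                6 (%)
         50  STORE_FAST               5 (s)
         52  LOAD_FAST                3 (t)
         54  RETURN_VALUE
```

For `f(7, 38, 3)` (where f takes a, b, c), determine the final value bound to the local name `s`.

LOAD_CONST → push 11. Stack: [11]
LOAD_FAST c → push 3. Stack: [11, 3]
BINARY_OP + → 11 + 3 = 14. Stack: [14]
LOAD_CONST → push 10. Stack: [14, 10]
BINARY_OP * → 14 * 10 = 140. Stack: [140]
STORE_FAST t → t=140. Stack: []
LOAD_FAST_LOAD_FAST a,a → push 7,7. Stack: [7, 7]
BINARY_OP * → 7 * 7 = 49. Stack: [49]
LOAD_FAST b → push 38. Stack: [49, 38]
BINARY_OP + → 49 + 38 = 87. Stack: [87]
STORE_FAST k → k=87. Stack: []
LOAD_CONST → push 1. Stack: [1]
LOAD_FAST a → push 7. Stack: [1, 7]
BINARY_OP + → 1 + 7 = 8. Stack: [8]
LOAD_FAST_LOAD_FAST t,b → push 140,38. Stack: [8, 140, 38]
BINARY_OP + → 140 + 38 = 178. Stack: [8, 178]
BINARY_OP % → 8 % 178 = 8. Stack: [8]
STORE_FAST s → s=8. Stack: []
LOAD_FAST t → push 140. Stack: [140]
RETURN_VALUE → return 140.

8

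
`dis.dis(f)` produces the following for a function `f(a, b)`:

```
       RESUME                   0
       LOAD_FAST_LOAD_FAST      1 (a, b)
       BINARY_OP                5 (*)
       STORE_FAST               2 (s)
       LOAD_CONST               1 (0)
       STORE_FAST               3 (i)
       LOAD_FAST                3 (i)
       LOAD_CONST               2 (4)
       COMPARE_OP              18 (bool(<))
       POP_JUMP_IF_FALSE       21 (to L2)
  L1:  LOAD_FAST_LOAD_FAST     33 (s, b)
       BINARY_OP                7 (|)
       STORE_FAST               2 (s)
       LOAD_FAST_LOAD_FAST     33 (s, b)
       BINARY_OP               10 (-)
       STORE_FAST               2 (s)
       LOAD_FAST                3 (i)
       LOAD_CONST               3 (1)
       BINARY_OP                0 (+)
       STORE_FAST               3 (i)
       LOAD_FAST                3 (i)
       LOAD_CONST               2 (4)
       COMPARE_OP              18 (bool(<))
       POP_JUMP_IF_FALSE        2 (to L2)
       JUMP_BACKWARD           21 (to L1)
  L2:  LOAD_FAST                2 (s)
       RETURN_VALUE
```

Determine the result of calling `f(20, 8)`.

LOAD_FAST_LOAD_FAST a,b → push 20,8
BINARY_OP * → 20 * 8 = 160
STORE_FAST s → s=160
LOAD_CONST → push 0
STORE_FAST i → i=0
LOAD_FAST i → push 0
LOAD_CONST → push 4
COMPARE_OP bool(<) → 0 vs 4 = True
POP_JUMP_IF_FALSE → pop True; no jump
LOAD_FAST_LOAD_FAST s,b → push 160,8
BINARY_OP | → 160 | 8 = 168
STORE_FAST s → s=168
LOAD_FAST_LOAD_FAST s,b → push 168,8
BINARY_OP - → 168 - 8 = 160
STORE_FAST s → s=160
LOAD_FAST i → push 0
LOAD_CONST → push 1
BINARY_OP + → 0 + 1 = 1
STORE_FAST i → i=1
LOAD_FAST i → push 1
LOAD_CONST → push 4
COMPARE_OP bool(<) → 1 vs 4 = True
POP_JUMP_IF_FALSE → pop True; no jump
LOAD_FAST_LOAD_FAST s,b → push 160,8
BINARY_OP | → 160 | 8 = 168
STORE_FAST s → s=168
LOAD_FAST_LOAD_FAST s,b → push 168,8
BINARY_OP - → 168 - 8 = 160
STORE_FAST s → s=160
LOAD_FAST i → push 1
LOAD_CONST → push 1
BINARY_OP + → 1 + 1 = 2
STORE_FAST i → i=2
LOAD_FAST i → push 2
LOAD_CONST → push 4
COMPARE_OP bool(<) → 2 vs 4 = True
POP_JUMP_IF_FALSE → pop True; no jump
LOAD_FAST_LOAD_FAST s,b → push 160,8
BINARY_OP | → 160 | 8 = 168
STORE_FAST s → s=168
LOAD_FAST_LOAD_FAST s,b → push 168,8
BINARY_OP - → 168 - 8 = 160
STORE_FAST s → s=160
LOAD_FAST i → push 2
LOAD_CONST → push 1
BINARY_OP + → 2 + 1 = 3
STORE_FAST i → i=3
LOAD_FAST i → push 3
LOAD_CONST → push 4
COMPARE_OP bool(<) → 3 vs 4 = True
POP_JUMP_IF_FALSE → pop True; no jump
LOAD_FAST_LOAD_FAST s,b → push 160,8
BINARY_OP | → 160 | 8 = 168
STORE_FAST s → s=168
LOAD_FAST_LOAD_FAST s,b → push 168,8
BINARY_OP - → 168 - 8 = 160
STORE_FAST s → s=160
LOAD_FAST i → push 3
LOAD_CONST → push 1
BINARY_OP + → 3 + 1 = 4
STORE_FAST i → i=4
LOAD_FAST i → push 4
LOAD_CONST → push 4
COMPARE_OP bool(<) → 4 vs 4 = False
POP_JUMP_IF_FALSE → pop False; jump
LOAD_FAST s → push 160
RETURN_VALUE → return 160.

160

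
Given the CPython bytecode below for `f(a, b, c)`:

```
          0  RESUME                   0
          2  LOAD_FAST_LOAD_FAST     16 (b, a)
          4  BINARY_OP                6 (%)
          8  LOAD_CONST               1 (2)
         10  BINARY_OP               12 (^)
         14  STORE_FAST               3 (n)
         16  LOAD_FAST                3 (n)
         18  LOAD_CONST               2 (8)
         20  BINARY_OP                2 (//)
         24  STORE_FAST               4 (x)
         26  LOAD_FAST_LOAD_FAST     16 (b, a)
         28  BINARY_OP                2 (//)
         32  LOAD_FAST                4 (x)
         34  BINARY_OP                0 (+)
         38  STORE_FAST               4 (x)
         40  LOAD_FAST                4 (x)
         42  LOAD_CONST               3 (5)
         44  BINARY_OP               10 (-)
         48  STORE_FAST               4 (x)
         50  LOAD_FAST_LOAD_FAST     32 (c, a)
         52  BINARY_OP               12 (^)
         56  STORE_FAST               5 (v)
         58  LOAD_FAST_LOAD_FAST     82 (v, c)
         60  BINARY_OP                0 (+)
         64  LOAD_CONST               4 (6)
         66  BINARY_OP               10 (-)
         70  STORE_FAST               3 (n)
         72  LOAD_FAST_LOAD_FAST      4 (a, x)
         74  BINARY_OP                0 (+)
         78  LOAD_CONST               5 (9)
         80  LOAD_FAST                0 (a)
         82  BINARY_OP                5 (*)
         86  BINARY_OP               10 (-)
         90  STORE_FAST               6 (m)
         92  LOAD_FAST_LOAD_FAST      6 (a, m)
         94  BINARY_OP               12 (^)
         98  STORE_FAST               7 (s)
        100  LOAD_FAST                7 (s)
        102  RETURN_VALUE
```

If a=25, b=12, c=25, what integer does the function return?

LOAD_FAST_LOAD_FAST b,a → push 12,25. Stack: [12, 25]
BINARY_OP % → 12 % 25 = 12. Stack: [12]
LOAD_CONST → push 2. Stack: [12, 2]
BINARY_OP ^ → 12 ^ 2 = 14. Stack: [14]
STORE_FAST n → n=14. Stack: []
LOAD_FAST n → push 14. Stack: [14]
LOAD_CONST → push 8. Stack: [14, 8]
BINARY_OP // → 14 // 8 = 1. Stack: [1]
STORE_FAST x → x=1. Stack: []
LOAD_FAST_LOAD_FAST b,a → push 12,25. Stack: [12, 25]
BINARY_OP // → 12 // 25 = 0. Stack: [0]
LOAD_FAST x → push 1. Stack: [0, 1]
BINARY_OP + → 0 + 1 = 1. Stack: [1]
STORE_FAST x → x=1. Stack: []
LOAD_FAST x → push 1. Stack: [1]
LOAD_CONST → push 5. Stack: [1, 5]
BINARY_OP - → 1 - 5 = -4. Stack: [-4]
STORE_FAST x → x=-4. Stack: []
LOAD_FAST_LOAD_FAST c,a → push 25,25. Stack: [25, 25]
BINARY_OP ^ → 25 ^ 25 = 0. Stack: [0]
STORE_FAST v → v=0. Stack: []
LOAD_FAST_LOAD_FAST v,c → push 0,25. Stack: [0, 25]
BINARY_OP + → 0 + 25 = 25. Stack: [25]
LOAD_CONST → push 6. Stack: [25, 6]
BINARY_OP - → 25 - 6 = 19. Stack: [19]
STORE_FAST n → n=19. Stack: []
LOAD_FAST_LOAD_FAST a,x → push 25,-4. Stack: [25, -4]
BINARY_OP + → 25 + -4 = 21. Stack: [21]
LOAD_CONST → push 9. Stack: [21, 9]
LOAD_FAST a → push 25. Stack: [21, 9, 25]
BINARY_OP * → 9 * 25 = 225. Stack: [21, 225]
BINARY_OP - → 21 - 225 = -204. Stack: [-204]
STORE_FAST m → m=-204. Stack: []
LOAD_FAST_LOAD_FAST a,m → push 25,-204. Stack: [25, -204]
BINARY_OP ^ → 25 ^ -204 = -211. Stack: [-211]
STORE_FAST s → s=-211. Stack: []
LOAD_FAST s → push -211. Stack: [-211]
RETURN_VALUE → return -211.

-211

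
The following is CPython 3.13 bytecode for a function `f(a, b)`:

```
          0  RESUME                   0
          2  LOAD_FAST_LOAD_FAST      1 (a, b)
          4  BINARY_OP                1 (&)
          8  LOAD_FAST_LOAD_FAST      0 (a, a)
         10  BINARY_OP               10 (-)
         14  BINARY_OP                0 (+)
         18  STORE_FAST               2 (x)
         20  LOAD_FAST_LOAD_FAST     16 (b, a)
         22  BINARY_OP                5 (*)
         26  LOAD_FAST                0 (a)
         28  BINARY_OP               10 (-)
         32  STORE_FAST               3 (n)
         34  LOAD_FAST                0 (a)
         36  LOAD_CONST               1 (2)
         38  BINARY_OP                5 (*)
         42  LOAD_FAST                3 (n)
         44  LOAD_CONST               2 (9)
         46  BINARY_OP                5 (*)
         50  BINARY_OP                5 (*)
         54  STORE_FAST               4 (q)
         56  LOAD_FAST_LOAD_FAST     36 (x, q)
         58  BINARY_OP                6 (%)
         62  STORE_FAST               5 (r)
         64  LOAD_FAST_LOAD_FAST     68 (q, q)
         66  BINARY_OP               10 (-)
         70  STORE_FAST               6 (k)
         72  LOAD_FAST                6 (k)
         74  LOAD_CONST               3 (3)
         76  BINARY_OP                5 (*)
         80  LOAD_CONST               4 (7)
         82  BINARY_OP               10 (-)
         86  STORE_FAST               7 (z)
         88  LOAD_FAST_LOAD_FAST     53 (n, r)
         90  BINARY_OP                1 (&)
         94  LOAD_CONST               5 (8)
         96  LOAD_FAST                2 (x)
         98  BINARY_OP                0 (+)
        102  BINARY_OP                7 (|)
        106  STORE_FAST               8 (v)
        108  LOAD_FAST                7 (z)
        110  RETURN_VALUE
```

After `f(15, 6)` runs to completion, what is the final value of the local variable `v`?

14

LOAD_FAST_LOAD_FAST a,b → push 15,6. Stack: [15, 6]
BINARY_OP & → 15 & 6 = 6. Stack: [6]
LOAD_FAST_LOAD_FAST a,a → push 15,15. Stack: [6, 15, 15]
BINARY_OP - → 15 - 15 = 0. Stack: [6, 0]
BINARY_OP + → 6 + 0 = 6. Stack: [6]
STORE_FAST x → x=6. Stack: []
LOAD_FAST_LOAD_FAST b,a → push 6,15. Stack: [6, 15]
BINARY_OP * → 6 * 15 = 90. Stack: [90]
LOAD_FAST a → push 15. Stack: [90, 15]
BINARY_OP - → 90 - 15 = 75. Stack: [75]
STORE_FAST n → n=75. Stack: []
LOAD_FAST a → push 15. Stack: [15]
LOAD_CONST → push 2. Stack: [15, 2]
BINARY_OP * → 15 * 2 = 30. Stack: [30]
LOAD_FAST n → push 75. Stack: [30, 75]
LOAD_CONST → push 9. Stack: [30, 75, 9]
BINARY_OP * → 75 * 9 = 675. Stack: [30, 675]
BINARY_OP * → 30 * 675 = 20250. Stack: [20250]
STORE_FAST q → q=20250. Stack: []
LOAD_FAST_LOAD_FAST x,q → push 6,20250. Stack: [6, 20250]
BINARY_OP % → 6 % 20250 = 6. Stack: [6]
STORE_FAST r → r=6. Stack: []
LOAD_FAST_LOAD_FAST q,q → push 20250,20250. Stack: [20250, 20250]
BINARY_OP - → 20250 - 20250 = 0. Stack: [0]
STORE_FAST k → k=0. Stack: []
LOAD_FAST k → push 0. Stack: [0]
LOAD_CONST → push 3. Stack: [0, 3]
BINARY_OP * → 0 * 3 = 0. Stack: [0]
LOAD_CONST → push 7. Stack: [0, 7]
BINARY_OP - → 0 - 7 = -7. Stack: [-7]
STORE_FAST z → z=-7. Stack: []
LOAD_FAST_LOAD_FAST n,r → push 75,6. Stack: [75, 6]
BINARY_OP & → 75 & 6 = 2. Stack: [2]
LOAD_CONST → push 8. Stack: [2, 8]
LOAD_FAST x → push 6. Stack: [2, 8, 6]
BINARY_OP + → 8 + 6 = 14. Stack: [2, 14]
BINARY_OP | → 2 | 14 = 14. Stack: [14]
STORE_FAST v → v=14. Stack: []
LOAD_FAST z → push -7. Stack: [-7]
RETURN_VALUE → return -7.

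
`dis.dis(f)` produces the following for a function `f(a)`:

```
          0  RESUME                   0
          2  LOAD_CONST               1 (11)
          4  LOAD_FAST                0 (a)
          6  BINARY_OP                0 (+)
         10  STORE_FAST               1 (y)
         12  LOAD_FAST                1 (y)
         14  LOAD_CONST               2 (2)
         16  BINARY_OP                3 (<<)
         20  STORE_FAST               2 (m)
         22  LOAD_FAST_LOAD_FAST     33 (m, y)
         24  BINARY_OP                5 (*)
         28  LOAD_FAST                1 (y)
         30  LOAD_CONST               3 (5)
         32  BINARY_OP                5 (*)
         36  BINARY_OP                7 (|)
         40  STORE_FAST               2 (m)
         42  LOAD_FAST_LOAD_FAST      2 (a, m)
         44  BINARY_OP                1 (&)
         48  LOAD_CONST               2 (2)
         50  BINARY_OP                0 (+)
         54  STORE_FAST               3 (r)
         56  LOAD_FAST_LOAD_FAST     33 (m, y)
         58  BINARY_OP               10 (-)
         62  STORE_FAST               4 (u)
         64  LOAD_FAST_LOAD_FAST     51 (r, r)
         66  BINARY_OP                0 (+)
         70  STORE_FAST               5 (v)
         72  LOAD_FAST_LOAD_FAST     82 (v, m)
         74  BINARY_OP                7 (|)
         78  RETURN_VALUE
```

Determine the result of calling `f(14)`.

2557

LOAD_CONST → push 11. Stack: [11]
LOAD_FAST a → push 14. Stack: [11, 14]
BINARY_OP + → 11 + 14 = 25. Stack: [25]
STORE_FAST y → y=25. Stack: []
LOAD_FAST y → push 25. Stack: [25]
LOAD_CONST → push 2. Stack: [25, 2]
BINARY_OP << → 25 << 2 = 100. Stack: [100]
STORE_FAST m → m=100. Stack: []
LOAD_FAST_LOAD_FAST m,y → push 100,25. Stack: [100, 25]
BINARY_OP * → 100 * 25 = 2500. Stack: [2500]
LOAD_FAST y → push 25. Stack: [2500, 25]
LOAD_CONST → push 5. Stack: [2500, 25, 5]
BINARY_OP * → 25 * 5 = 125. Stack: [2500, 125]
BINARY_OP | → 2500 | 125 = 2557. Stack: [2557]
STORE_FAST m → m=2557. Stack: []
LOAD_FAST_LOAD_FAST a,m → push 14,2557. Stack: [14, 2557]
BINARY_OP & → 14 & 2557 = 12. Stack: [12]
LOAD_CONST → push 2. Stack: [12, 2]
BINARY_OP + → 12 + 2 = 14. Stack: [14]
STORE_FAST r → r=14. Stack: []
LOAD_FAST_LOAD_FAST m,y → push 2557,25. Stack: [2557, 25]
BINARY_OP - → 2557 - 25 = 2532. Stack: [2532]
STORE_FAST u → u=2532. Stack: []
LOAD_FAST_LOAD_FAST r,r → push 14,14. Stack: [14, 14]
BINARY_OP + → 14 + 14 = 28. Stack: [28]
STORE_FAST v → v=28. Stack: []
LOAD_FAST_LOAD_FAST v,m → push 28,2557. Stack: [28, 2557]
BINARY_OP | → 28 | 2557 = 2557. Stack: [2557]
RETURN_VALUE → return 2557.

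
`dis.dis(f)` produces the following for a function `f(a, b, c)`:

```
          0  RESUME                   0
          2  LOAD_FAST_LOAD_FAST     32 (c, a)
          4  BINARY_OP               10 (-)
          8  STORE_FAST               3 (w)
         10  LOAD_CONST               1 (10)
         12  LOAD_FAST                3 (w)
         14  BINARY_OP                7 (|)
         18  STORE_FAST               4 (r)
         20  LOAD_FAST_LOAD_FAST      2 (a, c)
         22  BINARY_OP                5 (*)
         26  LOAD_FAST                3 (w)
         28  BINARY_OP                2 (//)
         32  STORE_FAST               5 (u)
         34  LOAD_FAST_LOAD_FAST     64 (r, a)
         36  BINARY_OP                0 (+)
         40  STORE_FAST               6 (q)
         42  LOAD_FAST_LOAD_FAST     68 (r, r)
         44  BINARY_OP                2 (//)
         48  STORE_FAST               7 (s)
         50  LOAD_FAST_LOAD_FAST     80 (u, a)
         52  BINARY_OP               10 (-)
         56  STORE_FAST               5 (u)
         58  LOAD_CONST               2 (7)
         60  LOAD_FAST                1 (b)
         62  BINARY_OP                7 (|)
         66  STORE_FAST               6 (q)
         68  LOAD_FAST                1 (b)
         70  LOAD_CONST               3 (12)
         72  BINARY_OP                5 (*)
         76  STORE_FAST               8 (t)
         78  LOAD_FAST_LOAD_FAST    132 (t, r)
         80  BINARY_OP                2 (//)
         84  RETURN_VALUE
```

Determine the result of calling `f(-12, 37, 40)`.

LOAD_FAST_LOAD_FAST c,a → push 40,-12. Stack: [40, -12]
BINARY_OP - → 40 - -12 = 52. Stack: [52]
STORE_FAST w → w=52. Stack: []
LOAD_CONST → push 10. Stack: [10]
LOAD_FAST w → push 52. Stack: [10, 52]
BINARY_OP | → 10 | 52 = 62. Stack: [62]
STORE_FAST r → r=62. Stack: []
LOAD_FAST_LOAD_FAST a,c → push -12,40. Stack: [-12, 40]
BINARY_OP * → -12 * 40 = -480. Stack: [-480]
LOAD_FAST w → push 52. Stack: [-480, 52]
BINARY_OP // → -480 // 52 = -10. Stack: [-10]
STORE_FAST u → u=-10. Stack: []
LOAD_FAST_LOAD_FAST r,a → push 62,-12. Stack: [62, -12]
BINARY_OP + → 62 + -12 = 50. Stack: [50]
STORE_FAST q → q=50. Stack: []
LOAD_FAST_LOAD_FAST r,r → push 62,62. Stack: [62, 62]
BINARY_OP // → 62 // 62 = 1. Stack: [1]
STORE_FAST s → s=1. Stack: []
LOAD_FAST_LOAD_FAST u,a → push -10,-12. Stack: [-10, -12]
BINARY_OP - → -10 - -12 = 2. Stack: [2]
STORE_FAST u → u=2. Stack: []
LOAD_CONST → push 7. Stack: [7]
LOAD_FAST b → push 37. Stack: [7, 37]
BINARY_OP | → 7 | 37 = 39. Stack: [39]
STORE_FAST q → q=39. Stack: []
LOAD_FAST b → push 37. Stack: [37]
LOAD_CONST → push 12. Stack: [37, 12]
BINARY_OP * → 37 * 12 = 444. Stack: [444]
STORE_FAST t → t=444. Stack: []
LOAD_FAST_LOAD_FAST t,r → push 444,62. Stack: [444, 62]
BINARY_OP // → 444 // 62 = 7. Stack: [7]
RETURN_VALUE → return 7.

7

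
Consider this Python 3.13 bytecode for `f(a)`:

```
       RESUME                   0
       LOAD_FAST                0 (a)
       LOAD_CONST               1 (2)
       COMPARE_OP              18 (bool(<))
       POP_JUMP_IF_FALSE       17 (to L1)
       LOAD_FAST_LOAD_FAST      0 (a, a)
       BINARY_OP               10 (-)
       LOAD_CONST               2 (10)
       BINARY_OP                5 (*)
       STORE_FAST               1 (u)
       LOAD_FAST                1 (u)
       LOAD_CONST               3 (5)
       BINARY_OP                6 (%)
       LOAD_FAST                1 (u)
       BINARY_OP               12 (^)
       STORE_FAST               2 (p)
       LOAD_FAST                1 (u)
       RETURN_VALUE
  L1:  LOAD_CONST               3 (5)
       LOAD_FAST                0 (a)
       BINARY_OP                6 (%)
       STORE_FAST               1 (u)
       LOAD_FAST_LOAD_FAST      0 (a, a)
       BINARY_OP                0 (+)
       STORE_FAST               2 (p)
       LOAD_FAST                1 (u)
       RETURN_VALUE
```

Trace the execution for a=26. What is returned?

LOAD_FAST a → push 26. Stack: [26]
LOAD_CONST → push 2. Stack: [26, 2]
COMPARE_OP bool(<) → 26 vs 2 = False. Stack: [False]
POP_JUMP_IF_FALSE → pop False; jump. Stack: []
LOAD_CONST → push 5. Stack: [5]
LOAD_FAST a → push 26. Stack: [5, 26]
BINARY_OP % → 5 % 26 = 5. Stack: [5]
STORE_FAST u → u=5. Stack: []
LOAD_FAST_LOAD_FAST a,a → push 26,26. Stack: [26, 26]
BINARY_OP + → 26 + 26 = 52. Stack: [52]
STORE_FAST p → p=52. Stack: []
LOAD_FAST u → push 5. Stack: [5]
RETURN_VALUE → return 5.

5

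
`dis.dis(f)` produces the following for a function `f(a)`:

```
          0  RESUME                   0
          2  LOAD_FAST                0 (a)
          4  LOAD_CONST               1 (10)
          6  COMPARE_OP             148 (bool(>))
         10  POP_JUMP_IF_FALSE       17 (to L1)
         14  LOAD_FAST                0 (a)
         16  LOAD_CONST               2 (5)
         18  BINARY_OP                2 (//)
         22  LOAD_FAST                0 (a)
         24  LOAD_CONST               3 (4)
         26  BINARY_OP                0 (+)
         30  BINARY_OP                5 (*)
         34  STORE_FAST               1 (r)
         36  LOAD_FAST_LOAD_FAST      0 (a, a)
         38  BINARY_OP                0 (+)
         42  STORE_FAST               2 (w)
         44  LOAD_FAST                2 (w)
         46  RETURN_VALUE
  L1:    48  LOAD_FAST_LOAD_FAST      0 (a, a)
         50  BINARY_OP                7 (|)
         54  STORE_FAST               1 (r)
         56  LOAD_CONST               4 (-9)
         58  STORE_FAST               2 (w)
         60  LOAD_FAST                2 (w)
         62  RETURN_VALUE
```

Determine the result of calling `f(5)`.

-9

LOAD_FAST a → push 5. Stack: [5]
LOAD_CONST → push 10. Stack: [5, 10]
COMPARE_OP bool(>) → 5 vs 10 = False. Stack: [False]
POP_JUMP_IF_FALSE → pop False; jump. Stack: []
LOAD_FAST_LOAD_FAST a,a → push 5,5. Stack: [5, 5]
BINARY_OP | → 5 | 5 = 5. Stack: [5]
STORE_FAST r → r=5. Stack: []
LOAD_CONST → push -9. Stack: [-9]
STORE_FAST w → w=-9. Stack: []
LOAD_FAST w → push -9. Stack: [-9]
RETURN_VALUE → return -9.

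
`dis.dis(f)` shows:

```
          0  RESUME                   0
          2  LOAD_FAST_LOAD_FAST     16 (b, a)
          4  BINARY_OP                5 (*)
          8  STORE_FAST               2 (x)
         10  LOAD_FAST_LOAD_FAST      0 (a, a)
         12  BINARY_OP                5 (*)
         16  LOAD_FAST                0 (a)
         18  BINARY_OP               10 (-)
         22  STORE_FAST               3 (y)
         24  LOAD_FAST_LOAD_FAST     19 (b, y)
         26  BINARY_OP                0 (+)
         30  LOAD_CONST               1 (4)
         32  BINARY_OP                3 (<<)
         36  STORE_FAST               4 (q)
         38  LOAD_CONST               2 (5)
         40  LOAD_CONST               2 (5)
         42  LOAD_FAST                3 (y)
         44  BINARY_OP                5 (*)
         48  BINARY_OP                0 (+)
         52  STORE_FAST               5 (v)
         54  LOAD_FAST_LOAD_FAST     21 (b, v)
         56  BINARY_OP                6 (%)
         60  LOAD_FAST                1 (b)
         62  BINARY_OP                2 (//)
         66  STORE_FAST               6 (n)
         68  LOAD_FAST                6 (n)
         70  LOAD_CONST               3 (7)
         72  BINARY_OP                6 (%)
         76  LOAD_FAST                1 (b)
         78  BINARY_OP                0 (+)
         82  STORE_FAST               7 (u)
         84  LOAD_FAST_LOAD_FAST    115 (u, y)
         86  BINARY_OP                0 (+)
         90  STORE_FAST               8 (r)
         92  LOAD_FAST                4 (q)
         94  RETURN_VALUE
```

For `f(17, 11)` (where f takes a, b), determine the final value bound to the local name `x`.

187

LOAD_FAST_LOAD_FAST b,a → push 11,17. Stack: [11, 17]
BINARY_OP * → 11 * 17 = 187. Stack: [187]
STORE_FAST x → x=187. Stack: []
LOAD_FAST_LOAD_FAST a,a → push 17,17. Stack: [17, 17]
BINARY_OP * → 17 * 17 = 289. Stack: [289]
LOAD_FAST a → push 17. Stack: [289, 17]
BINARY_OP - → 289 - 17 = 272. Stack: [272]
STORE_FAST y → y=272. Stack: []
LOAD_FAST_LOAD_FAST b,y → push 11,272. Stack: [11, 272]
BINARY_OP + → 11 + 272 = 283. Stack: [283]
LOAD_CONST → push 4. Stack: [283, 4]
BINARY_OP << → 283 << 4 = 4528. Stack: [4528]
STORE_FAST q → q=4528. Stack: []
LOAD_CONST → push 5. Stack: [5]
LOAD_CONST → push 5. Stack: [5, 5]
LOAD_FAST y → push 272. Stack: [5, 5, 272]
BINARY_OP * → 5 * 272 = 1360. Stack: [5, 1360]
BINARY_OP + → 5 + 1360 = 1365. Stack: [1365]
STORE_FAST v → v=1365. Stack: []
LOAD_FAST_LOAD_FAST b,v → push 11,1365. Stack: [11, 1365]
BINARY_OP % → 11 % 1365 = 11. Stack: [11]
LOAD_FAST b → push 11. Stack: [11, 11]
BINARY_OP // → 11 // 11 = 1. Stack: [1]
STORE_FAST n → n=1. Stack: []
LOAD_FAST n → push 1. Stack: [1]
LOAD_CONST → push 7. Stack: [1, 7]
BINARY_OP % → 1 % 7 = 1. Stack: [1]
LOAD_FAST b → push 11. Stack: [1, 11]
BINARY_OP + → 1 + 11 = 12. Stack: [12]
STORE_FAST u → u=12. Stack: []
LOAD_FAST_LOAD_FAST u,y → push 12,272. Stack: [12, 272]
BINARY_OP + → 12 + 272 = 284. Stack: [284]
STORE_FAST r → r=284. Stack: []
LOAD_FAST q → push 4528. Stack: [4528]
RETURN_VALUE → return 4528.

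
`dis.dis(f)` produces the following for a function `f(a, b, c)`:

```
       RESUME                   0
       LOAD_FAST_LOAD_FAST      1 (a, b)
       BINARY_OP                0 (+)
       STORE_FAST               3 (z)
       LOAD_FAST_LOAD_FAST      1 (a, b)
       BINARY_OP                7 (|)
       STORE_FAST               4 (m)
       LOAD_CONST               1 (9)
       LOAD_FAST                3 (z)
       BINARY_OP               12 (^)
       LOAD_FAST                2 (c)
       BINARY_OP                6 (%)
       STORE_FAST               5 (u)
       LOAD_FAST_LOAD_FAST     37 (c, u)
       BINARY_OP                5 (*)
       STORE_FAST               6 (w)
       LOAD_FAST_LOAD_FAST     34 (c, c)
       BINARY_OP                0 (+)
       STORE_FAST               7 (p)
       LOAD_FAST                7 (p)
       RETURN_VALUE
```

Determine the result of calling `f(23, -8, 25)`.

LOAD_FAST_LOAD_FAST a,b → push 23,-8. Stack: [23, -8]
BINARY_OP + → 23 + -8 = 15. Stack: [15]
STORE_FAST z → z=15. Stack: []
LOAD_FAST_LOAD_FAST a,b → push 23,-8. Stack: [23, -8]
BINARY_OP | → 23 | -8 = -1. Stack: [-1]
STORE_FAST m → m=-1. Stack: []
LOAD_CONST → push 9. Stack: [9]
LOAD_FAST z → push 15. Stack: [9, 15]
BINARY_OP ^ → 9 ^ 15 = 6. Stack: [6]
LOAD_FAST c → push 25. Stack: [6, 25]
BINARY_OP % → 6 % 25 = 6. Stack: [6]
STORE_FAST u → u=6. Stack: []
LOAD_FAST_LOAD_FAST c,u → push 25,6. Stack: [25, 6]
BINARY_OP * → 25 * 6 = 150. Stack: [150]
STORE_FAST w → w=150. Stack: []
LOAD_FAST_LOAD_FAST c,c → push 25,25. Stack: [25, 25]
BINARY_OP + → 25 + 25 = 50. Stack: [50]
STORE_FAST p → p=50. Stack: []
LOAD_FAST p → push 50. Stack: [50]
RETURN_VALUE → return 50.

50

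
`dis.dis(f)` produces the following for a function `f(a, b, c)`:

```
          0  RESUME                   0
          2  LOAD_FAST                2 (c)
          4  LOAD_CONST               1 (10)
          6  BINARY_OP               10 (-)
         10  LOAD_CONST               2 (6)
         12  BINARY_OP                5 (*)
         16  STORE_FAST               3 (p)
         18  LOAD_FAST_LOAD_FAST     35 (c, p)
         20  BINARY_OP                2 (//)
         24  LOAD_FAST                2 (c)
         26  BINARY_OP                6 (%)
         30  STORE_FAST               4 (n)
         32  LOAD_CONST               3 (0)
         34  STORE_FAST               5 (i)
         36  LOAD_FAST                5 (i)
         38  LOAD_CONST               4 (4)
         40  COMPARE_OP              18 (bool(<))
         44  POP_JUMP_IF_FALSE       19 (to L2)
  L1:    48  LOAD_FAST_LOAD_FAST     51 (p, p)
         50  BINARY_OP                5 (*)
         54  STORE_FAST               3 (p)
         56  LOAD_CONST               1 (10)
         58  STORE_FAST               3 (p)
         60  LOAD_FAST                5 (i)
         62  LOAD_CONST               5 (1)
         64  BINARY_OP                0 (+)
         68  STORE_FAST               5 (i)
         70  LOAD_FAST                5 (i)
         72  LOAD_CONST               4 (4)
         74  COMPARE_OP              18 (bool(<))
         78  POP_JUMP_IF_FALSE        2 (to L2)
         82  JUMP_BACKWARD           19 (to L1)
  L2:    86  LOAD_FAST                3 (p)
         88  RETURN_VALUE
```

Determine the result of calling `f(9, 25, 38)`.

10

LOAD_FAST c → push 38
LOAD_CONST → push 10
BINARY_OP - → 38 - 10 = 28
LOAD_CONST → push 6
BINARY_OP * → 28 * 6 = 168
STORE_FAST p → p=168
LOAD_FAST_LOAD_FAST c,p → push 38,168
BINARY_OP // → 38 // 168 = 0
LOAD_FAST c → push 38
BINARY_OP % → 0 % 38 = 0
STORE_FAST n → n=0
LOAD_CONST → push 0
STORE_FAST i → i=0
LOAD_FAST i → push 0
LOAD_CONST → push 4
COMPARE_OP bool(<) → 0 vs 4 = True
POP_JUMP_IF_FALSE → pop True; no jump
LOAD_FAST_LOAD_FAST p,p → push 168,168
BINARY_OP * → 168 * 168 = 28224
STORE_FAST p → p=28224
LOAD_CONST → push 10
STORE_FAST p → p=10
LOAD_FAST i → push 0
LOAD_CONST → push 1
BINARY_OP + → 0 + 1 = 1
STORE_FAST i → i=1
LOAD_FAST i → push 1
LOAD_CONST → push 4
COMPARE_OP bool(<) → 1 vs 4 = True
POP_JUMP_IF_FALSE → pop True; no jump
LOAD_FAST_LOAD_FAST p,p → push 10,10
BINARY_OP * → 10 * 10 = 100
STORE_FAST p → p=100
LOAD_CONST → push 10
STORE_FAST p → p=10
LOAD_FAST i → push 1
LOAD_CONST → push 1
BINARY_OP + → 1 + 1 = 2
STORE_FAST i → i=2
LOAD_FAST i → push 2
LOAD_CONST → push 4
COMPARE_OP bool(<) → 2 vs 4 = True
POP_JUMP_IF_FALSE → pop True; no jump
LOAD_FAST_LOAD_FAST p,p → push 10,10
BINARY_OP * → 10 * 10 = 100
STORE_FAST p → p=100
LOAD_CONST → push 10
STORE_FAST p → p=10
LOAD_FAST i → push 2
LOAD_CONST → push 1
BINARY_OP + → 2 + 1 = 3
STORE_FAST i → i=3
LOAD_FAST i → push 3
LOAD_CONST → push 4
COMPARE_OP bool(<) → 3 vs 4 = True
POP_JUMP_IF_FALSE → pop True; no jump
LOAD_FAST_LOAD_FAST p,p → push 10,10
BINARY_OP * → 10 * 10 = 100
STORE_FAST p → p=100
LOAD_CONST → push 10
STORE_FAST p → p=10
LOAD_FAST i → push 3
LOAD_CONST → push 1
BINARY_OP + → 3 + 1 = 4
STORE_FAST i → i=4
LOAD_FAST i → push 4
LOAD_CONST → push 4
COMPARE_OP bool(<) → 4 vs 4 = False
POP_JUMP_IF_FALSE → pop False; jump
LOAD_FAST p → push 10
RETURN_VALUE → return 10.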